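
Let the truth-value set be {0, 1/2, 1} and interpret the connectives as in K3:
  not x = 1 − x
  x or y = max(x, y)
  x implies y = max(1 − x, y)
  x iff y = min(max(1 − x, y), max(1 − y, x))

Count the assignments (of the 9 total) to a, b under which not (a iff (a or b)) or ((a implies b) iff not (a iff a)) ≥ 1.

a = 0, b = 0 ↦ 0  <
a = 0, b = 1/2 ↦ 1/2  <
a = 0, b = 1 ↦ 1  ≥
a = 1/2, b = 0 ↦ 1/2  <
a = 1/2, b = 1/2 ↦ 1/2  <
a = 1/2, b = 1 ↦ 1/2  <
a = 1, b = 0 ↦ 1  ≥
a = 1, b = 1/2 ↦ 1/2  <
a = 1, b = 1 ↦ 0  <
So 2 of the 9 assignments meet the threshold.

2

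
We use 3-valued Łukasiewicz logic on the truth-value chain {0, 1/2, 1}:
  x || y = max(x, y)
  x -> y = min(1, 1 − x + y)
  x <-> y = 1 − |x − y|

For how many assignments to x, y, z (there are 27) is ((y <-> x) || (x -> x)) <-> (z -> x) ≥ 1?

18

value 1: 18 assignments (counts)
value 1/2: 6 assignments
value 0: 3 assignments
So 18 of the 27 assignments meet the threshold.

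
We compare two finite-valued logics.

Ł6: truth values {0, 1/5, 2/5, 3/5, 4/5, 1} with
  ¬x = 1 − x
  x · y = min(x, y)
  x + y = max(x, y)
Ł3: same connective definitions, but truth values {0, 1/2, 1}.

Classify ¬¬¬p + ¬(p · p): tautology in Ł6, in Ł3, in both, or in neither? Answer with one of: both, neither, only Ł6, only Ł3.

In Ł6: at p = 1/5 the value is 4/5 — not a tautology.
In Ł3: at p = 1/2 the value is 1/2 — not a tautology.

neither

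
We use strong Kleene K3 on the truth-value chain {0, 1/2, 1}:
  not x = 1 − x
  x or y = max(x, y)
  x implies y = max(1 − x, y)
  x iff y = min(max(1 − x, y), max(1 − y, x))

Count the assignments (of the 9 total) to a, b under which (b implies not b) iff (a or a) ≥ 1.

2

a = 0, b = 0 ↦ 0  <
a = 0, b = 1/2 ↦ 1/2  <
a = 0, b = 1 ↦ 1  ≥
a = 1/2, b = 0 ↦ 1/2  <
a = 1/2, b = 1/2 ↦ 1/2  <
a = 1/2, b = 1 ↦ 1/2  <
a = 1, b = 0 ↦ 1  ≥
a = 1, b = 1/2 ↦ 1/2  <
a = 1, b = 1 ↦ 0  <
So 2 of the 9 assignments meet the threshold.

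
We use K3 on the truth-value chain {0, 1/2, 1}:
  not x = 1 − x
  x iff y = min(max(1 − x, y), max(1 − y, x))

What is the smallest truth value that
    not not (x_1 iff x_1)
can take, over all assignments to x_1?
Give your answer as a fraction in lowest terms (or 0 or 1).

Take x_1 = 1/2:
x_1 iff x_1 = 1/2 iff 1/2 = 1/2
not (x_1 iff x_1) = not 1/2 = 1/2
not not (x_1 iff x_1) = not 1/2 = 1/2
No assignment yields a value below 1/2, so this is the minimum.

1/2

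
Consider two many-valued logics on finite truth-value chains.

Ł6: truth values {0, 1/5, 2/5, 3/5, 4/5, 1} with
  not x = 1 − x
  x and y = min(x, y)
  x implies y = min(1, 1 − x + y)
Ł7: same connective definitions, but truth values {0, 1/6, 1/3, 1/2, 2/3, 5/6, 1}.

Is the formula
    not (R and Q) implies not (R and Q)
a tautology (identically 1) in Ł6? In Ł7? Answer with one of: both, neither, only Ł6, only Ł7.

In Ł6: every assignment gives 1 — tautology.
In Ł7: every assignment gives 1 — tautology.

both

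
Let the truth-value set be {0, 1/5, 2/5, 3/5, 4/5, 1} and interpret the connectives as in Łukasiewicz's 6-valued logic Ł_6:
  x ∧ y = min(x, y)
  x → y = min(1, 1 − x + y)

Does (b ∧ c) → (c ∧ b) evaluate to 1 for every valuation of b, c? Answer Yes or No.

At b = 4/5, c = 1/5, for instance:
b ∧ c = 4/5 ∧ 1/5 = 1/5
c ∧ b = 1/5 ∧ 4/5 = 1/5
(b ∧ c) → (c ∧ b) = 1/5 → 1/5 = 1
and checking the remaining 35 assignments likewise gives ≥ 1 in every case.

Yes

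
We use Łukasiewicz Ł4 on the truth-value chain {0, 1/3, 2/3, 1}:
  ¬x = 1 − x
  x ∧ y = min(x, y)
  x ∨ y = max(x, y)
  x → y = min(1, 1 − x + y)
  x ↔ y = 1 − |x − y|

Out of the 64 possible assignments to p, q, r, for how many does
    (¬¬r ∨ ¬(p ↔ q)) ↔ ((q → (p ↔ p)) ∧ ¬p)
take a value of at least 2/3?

value 1: 19 assignments (counts)
value 2/3: 24 assignments (counts)
value 1/3: 13 assignments
value 0: 8 assignments
So 43 of the 64 assignments meet the threshold.

43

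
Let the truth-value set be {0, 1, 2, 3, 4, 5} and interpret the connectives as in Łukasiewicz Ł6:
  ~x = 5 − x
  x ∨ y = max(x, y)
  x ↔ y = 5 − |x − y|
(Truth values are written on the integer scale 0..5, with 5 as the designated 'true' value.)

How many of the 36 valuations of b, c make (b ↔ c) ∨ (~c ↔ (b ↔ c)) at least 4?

value 5: 13 assignments (counts)
value 4: 14 assignments (counts)
value 3: 5 assignments
value 2: 2 assignments
value 1: 1 assignment
value 0: 1 assignment
So 27 of the 36 assignments meet the threshold.

27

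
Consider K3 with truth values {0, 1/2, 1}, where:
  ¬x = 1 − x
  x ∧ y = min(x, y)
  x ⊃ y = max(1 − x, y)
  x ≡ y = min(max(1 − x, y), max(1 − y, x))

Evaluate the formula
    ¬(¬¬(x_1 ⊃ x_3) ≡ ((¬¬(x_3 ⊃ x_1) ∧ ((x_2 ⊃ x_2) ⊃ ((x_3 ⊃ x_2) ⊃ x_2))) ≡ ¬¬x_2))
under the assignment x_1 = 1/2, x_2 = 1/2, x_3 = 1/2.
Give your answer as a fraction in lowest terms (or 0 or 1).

x_1 ⊃ x_3 = 1/2 ⊃ 1/2 = 1/2
¬(x_1 ⊃ x_3) = ¬1/2 = 1/2
¬¬(x_1 ⊃ x_3) = ¬1/2 = 1/2
x_3 ⊃ x_1 = 1/2 ⊃ 1/2 = 1/2
¬(x_3 ⊃ x_1) = ¬1/2 = 1/2
¬¬(x_3 ⊃ x_1) = ¬1/2 = 1/2
x_2 ⊃ x_2 = 1/2 ⊃ 1/2 = 1/2
x_3 ⊃ x_2 = 1/2 ⊃ 1/2 = 1/2
(x_3 ⊃ x_2) ⊃ x_2 = 1/2 ⊃ 1/2 = 1/2
(x_2 ⊃ x_2) ⊃ ((x_3 ⊃ x_2) ⊃ x_2) = 1/2 ⊃ 1/2 = 1/2
¬¬(x_3 ⊃ x_1) ∧ ((x_2 ⊃ x_2) ⊃ ((x_3 ⊃ x_2) ⊃ x_2)) = 1/2 ∧ 1/2 = 1/2
¬x_2 = ¬1/2 = 1/2
¬¬x_2 = ¬1/2 = 1/2
(¬¬(x_3 ⊃ x_1) ∧ ((x_2 ⊃ x_2) ⊃ ((x_3 ⊃ x_2) ⊃ x_2))) ≡ ¬¬x_2 = 1/2 ≡ 1/2 = 1/2
¬¬(x_1 ⊃ x_3) ≡ ((¬¬(x_3 ⊃ x_1) ∧ ((x_2 ⊃ x_2) ⊃ ((x_3 ⊃ x_2) ⊃ x_2))) ≡ ¬¬x_2) = 1/2 ≡ 1/2 = 1/2
¬(¬¬(x_1 ⊃ x_3) ≡ ((¬¬(x_3 ⊃ x_1) ∧ ((x_2 ⊃ x_2) ⊃ ((x_3 ⊃ x_2) ⊃ x_2))) ≡ ¬¬x_2)) = ¬1/2 = 1/2

1/2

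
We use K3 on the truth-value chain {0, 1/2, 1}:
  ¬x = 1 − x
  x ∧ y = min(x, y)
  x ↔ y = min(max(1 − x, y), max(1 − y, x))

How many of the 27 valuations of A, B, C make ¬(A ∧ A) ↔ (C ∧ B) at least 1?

value 1: 6 assignments (counts)
value 1/2: 15 assignments
value 0: 6 assignments
So 6 of the 27 assignments meet the threshold.

6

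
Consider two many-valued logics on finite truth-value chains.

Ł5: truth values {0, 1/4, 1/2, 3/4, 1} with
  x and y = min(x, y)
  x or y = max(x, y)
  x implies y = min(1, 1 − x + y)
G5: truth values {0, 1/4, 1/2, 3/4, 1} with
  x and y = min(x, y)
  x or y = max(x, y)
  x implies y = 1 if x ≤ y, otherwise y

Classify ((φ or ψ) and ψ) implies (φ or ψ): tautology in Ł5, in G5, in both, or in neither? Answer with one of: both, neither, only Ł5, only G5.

In Ł5: every assignment gives 1 — tautology.
In G5: every assignment gives 1 — tautology.

both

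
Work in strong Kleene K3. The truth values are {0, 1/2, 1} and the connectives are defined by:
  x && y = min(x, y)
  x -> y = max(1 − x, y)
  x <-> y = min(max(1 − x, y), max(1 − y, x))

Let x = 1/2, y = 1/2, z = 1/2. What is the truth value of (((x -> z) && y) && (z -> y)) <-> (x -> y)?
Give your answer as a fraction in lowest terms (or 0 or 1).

1/2

x -> z = 1/2 -> 1/2 = 1/2
(x -> z) && y = 1/2 && 1/2 = 1/2
z -> y = 1/2 -> 1/2 = 1/2
((x -> z) && y) && (z -> y) = 1/2 && 1/2 = 1/2
x -> y = 1/2 -> 1/2 = 1/2
(((x -> z) && y) && (z -> y)) <-> (x -> y) = 1/2 <-> 1/2 = 1/2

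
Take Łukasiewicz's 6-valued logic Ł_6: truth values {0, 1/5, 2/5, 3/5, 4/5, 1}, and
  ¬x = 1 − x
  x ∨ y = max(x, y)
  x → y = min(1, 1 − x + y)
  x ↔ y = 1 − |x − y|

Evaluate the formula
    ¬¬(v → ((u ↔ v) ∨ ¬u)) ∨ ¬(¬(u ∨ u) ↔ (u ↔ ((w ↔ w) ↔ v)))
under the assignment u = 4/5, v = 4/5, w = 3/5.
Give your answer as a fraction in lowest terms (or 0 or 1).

u ↔ v = 4/5 ↔ 4/5 = 1
¬u = ¬4/5 = 1/5
(u ↔ v) ∨ ¬u = 1 ∨ 1/5 = 1
v → ((u ↔ v) ∨ ¬u) = 4/5 → 1 = 1
¬(v → ((u ↔ v) ∨ ¬u)) = ¬1 = 0
¬¬(v → ((u ↔ v) ∨ ¬u)) = ¬0 = 1
u ∨ u = 4/5 ∨ 4/5 = 4/5
¬(u ∨ u) = ¬4/5 = 1/5
w ↔ w = 3/5 ↔ 3/5 = 1
(w ↔ w) ↔ v = 1 ↔ 4/5 = 4/5
u ↔ ((w ↔ w) ↔ v) = 4/5 ↔ 4/5 = 1
¬(u ∨ u) ↔ (u ↔ ((w ↔ w) ↔ v)) = 1/5 ↔ 1 = 1/5
¬(¬(u ∨ u) ↔ (u ↔ ((w ↔ w) ↔ v))) = ¬1/5 = 4/5
¬¬(v → ((u ↔ v) ∨ ¬u)) ∨ ¬(¬(u ∨ u) ↔ (u ↔ ((w ↔ w) ↔ v))) = 1 ∨ 4/5 = 1

1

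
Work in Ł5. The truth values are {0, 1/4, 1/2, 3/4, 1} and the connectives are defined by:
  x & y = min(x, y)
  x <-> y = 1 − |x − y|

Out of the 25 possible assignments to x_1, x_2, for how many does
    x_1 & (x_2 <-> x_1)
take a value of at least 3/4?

5

value 1: 1 assignment (counts)
value 3/4: 4 assignments (counts)
value 1/2: 7 assignments
value 1/4: 7 assignments
value 0: 6 assignments
So 5 of the 25 assignments meet the threshold.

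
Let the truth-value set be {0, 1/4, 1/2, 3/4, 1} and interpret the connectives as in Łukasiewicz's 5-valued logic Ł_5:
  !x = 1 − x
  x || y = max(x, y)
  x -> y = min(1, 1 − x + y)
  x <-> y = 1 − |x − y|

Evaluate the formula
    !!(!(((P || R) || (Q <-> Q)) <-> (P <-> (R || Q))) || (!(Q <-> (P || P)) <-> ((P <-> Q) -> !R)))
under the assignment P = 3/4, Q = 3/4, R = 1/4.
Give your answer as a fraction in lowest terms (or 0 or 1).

1/4

P || R = 3/4 || 1/4 = 3/4
Q <-> Q = 3/4 <-> 3/4 = 1
(P || R) || (Q <-> Q) = 3/4 || 1 = 1
R || Q = 1/4 || 3/4 = 3/4
P <-> (R || Q) = 3/4 <-> 3/4 = 1
((P || R) || (Q <-> Q)) <-> (P <-> (R || Q)) = 1 <-> 1 = 1
!(((P || R) || (Q <-> Q)) <-> (P <-> (R || Q))) = !1 = 0
P || P = 3/4 || 3/4 = 3/4
Q <-> (P || P) = 3/4 <-> 3/4 = 1
!(Q <-> (P || P)) = !1 = 0
P <-> Q = 3/4 <-> 3/4 = 1
!R = !1/4 = 3/4
(P <-> Q) -> !R = 1 -> 3/4 = 3/4
!(Q <-> (P || P)) <-> ((P <-> Q) -> !R) = 0 <-> 3/4 = 1/4
!(((P || R) || (Q <-> Q)) <-> (P <-> (R || Q))) || (!(Q <-> (P || P)) <-> ((P <-> Q) -> !R)) = 0 || 1/4 = 1/4
!(!(((P || R) || (Q <-> Q)) <-> (P <-> (R || Q))) || (!(Q <-> (P || P)) <-> ((P <-> Q) -> !R))) = !1/4 = 3/4
!!(!(((P || R) || (Q <-> Q)) <-> (P <-> (R || Q))) || (!(Q <-> (P || P)) <-> ((P <-> Q) -> !R))) = !3/4 = 1/4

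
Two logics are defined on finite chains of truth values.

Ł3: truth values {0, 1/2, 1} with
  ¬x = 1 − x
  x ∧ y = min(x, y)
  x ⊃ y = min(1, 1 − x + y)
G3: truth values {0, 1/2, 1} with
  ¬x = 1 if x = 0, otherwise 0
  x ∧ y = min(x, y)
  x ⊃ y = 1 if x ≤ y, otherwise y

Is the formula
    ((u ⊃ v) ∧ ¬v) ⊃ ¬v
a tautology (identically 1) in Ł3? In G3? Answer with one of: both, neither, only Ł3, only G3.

both

In Ł3: every assignment gives 1 — tautology.
In G3: every assignment gives 1 — tautology.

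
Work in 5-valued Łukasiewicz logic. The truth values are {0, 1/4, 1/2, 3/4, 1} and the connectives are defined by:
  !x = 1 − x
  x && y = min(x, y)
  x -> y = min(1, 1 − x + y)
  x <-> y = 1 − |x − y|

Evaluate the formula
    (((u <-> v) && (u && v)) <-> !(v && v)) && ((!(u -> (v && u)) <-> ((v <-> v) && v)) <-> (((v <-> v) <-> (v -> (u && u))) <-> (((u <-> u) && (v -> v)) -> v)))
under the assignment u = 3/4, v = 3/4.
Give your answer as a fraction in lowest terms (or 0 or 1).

1/2

u <-> v = 3/4 <-> 3/4 = 1
u && v = 3/4 && 3/4 = 3/4
(u <-> v) && (u && v) = 1 && 3/4 = 3/4
v && v = 3/4 && 3/4 = 3/4
!(v && v) = !3/4 = 1/4
((u <-> v) && (u && v)) <-> !(v && v) = 3/4 <-> 1/4 = 1/2
v && u = 3/4 && 3/4 = 3/4
u -> (v && u) = 3/4 -> 3/4 = 1
!(u -> (v && u)) = !1 = 0
v <-> v = 3/4 <-> 3/4 = 1
(v <-> v) && v = 1 && 3/4 = 3/4
!(u -> (v && u)) <-> ((v <-> v) && v) = 0 <-> 3/4 = 1/4
v <-> v = 3/4 <-> 3/4 = 1
u && u = 3/4 && 3/4 = 3/4
v -> (u && u) = 3/4 -> 3/4 = 1
(v <-> v) <-> (v -> (u && u)) = 1 <-> 1 = 1
u <-> u = 3/4 <-> 3/4 = 1
v -> v = 3/4 -> 3/4 = 1
(u <-> u) && (v -> v) = 1 && 1 = 1
((u <-> u) && (v -> v)) -> v = 1 -> 3/4 = 3/4
((v <-> v) <-> (v -> (u && u))) <-> (((u <-> u) && (v -> v)) -> v) = 1 <-> 3/4 = 3/4
(!(u -> (v && u)) <-> ((v <-> v) && v)) <-> (((v <-> v) <-> (v -> (u && u))) <-> (((u <-> u) && (v -> v)) -> v)) = 1/4 <-> 3/4 = 1/2
(((u <-> v) && (u && v)) <-> !(v && v)) && ((!(u -> (v && u)) <-> ((v <-> v) && v)) <-> (((v <-> v) <-> (v -> (u && u))) <-> (((u <-> u) && (v -> v)) -> v))) = 1/2 && 1/2 = 1/2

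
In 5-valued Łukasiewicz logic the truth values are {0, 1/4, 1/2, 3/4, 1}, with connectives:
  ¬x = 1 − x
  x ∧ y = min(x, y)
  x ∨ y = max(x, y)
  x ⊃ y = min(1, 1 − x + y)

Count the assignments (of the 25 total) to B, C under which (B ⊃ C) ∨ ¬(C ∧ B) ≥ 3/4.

value 1: 19 assignments (counts)
value 3/4: 5 assignments (counts)
value 1/2: 1 assignment
So 24 of the 25 assignments meet the threshold.

24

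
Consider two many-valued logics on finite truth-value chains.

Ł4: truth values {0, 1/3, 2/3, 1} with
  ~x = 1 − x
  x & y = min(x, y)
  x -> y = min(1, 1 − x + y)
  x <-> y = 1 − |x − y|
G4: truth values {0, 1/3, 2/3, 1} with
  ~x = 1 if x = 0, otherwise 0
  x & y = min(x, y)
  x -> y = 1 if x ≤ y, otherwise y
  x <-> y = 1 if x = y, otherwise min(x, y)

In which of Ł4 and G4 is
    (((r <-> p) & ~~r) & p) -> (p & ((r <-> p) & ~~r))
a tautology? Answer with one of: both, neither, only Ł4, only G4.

In Ł4: every assignment gives 1 — tautology.
In G4: every assignment gives 1 — tautology.

both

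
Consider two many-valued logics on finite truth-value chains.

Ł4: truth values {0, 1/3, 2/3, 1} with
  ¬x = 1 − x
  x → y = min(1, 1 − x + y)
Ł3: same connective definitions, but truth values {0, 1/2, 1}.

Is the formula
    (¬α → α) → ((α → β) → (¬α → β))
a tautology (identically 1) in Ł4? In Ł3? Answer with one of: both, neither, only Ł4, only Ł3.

both

In Ł4: every assignment gives 1 — tautology.
In Ł3: every assignment gives 1 — tautology.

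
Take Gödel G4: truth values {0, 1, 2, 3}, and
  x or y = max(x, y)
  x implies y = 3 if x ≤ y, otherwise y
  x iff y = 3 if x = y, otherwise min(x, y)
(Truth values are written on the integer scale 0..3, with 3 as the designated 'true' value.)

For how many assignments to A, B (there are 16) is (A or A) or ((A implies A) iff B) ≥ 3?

A = 0, B = 0 ↦ 0  <
A = 0, B = 1 ↦ 1  <
A = 0, B = 2 ↦ 2  <
A = 0, B = 3 ↦ 3  ≥
A = 1, B = 0 ↦ 1  <
A = 1, B = 1 ↦ 1  <
A = 1, B = 2 ↦ 2  <
A = 1, B = 3 ↦ 3  ≥
A = 2, B = 0 ↦ 2  <
A = 2, B = 1 ↦ 2  <
A = 2, B = 2 ↦ 2  <
A = 2, B = 3 ↦ 3  ≥
A = 3, B = 0 ↦ 3  ≥
A = 3, B = 1 ↦ 3  ≥
A = 3, B = 2 ↦ 3  ≥
A = 3, B = 3 ↦ 3  ≥
So 7 of the 16 assignments meet the threshold.

7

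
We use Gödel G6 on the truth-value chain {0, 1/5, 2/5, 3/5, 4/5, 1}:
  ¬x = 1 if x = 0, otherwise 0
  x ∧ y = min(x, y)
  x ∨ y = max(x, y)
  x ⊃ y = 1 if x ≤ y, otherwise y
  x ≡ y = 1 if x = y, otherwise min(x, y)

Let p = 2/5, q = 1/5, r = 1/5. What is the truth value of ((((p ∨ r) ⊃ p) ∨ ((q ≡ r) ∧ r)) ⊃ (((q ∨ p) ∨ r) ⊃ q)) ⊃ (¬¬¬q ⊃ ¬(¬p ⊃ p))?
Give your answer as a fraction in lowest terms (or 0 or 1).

1

p ∨ r = 2/5 ∨ 1/5 = 2/5
(p ∨ r) ⊃ p = 2/5 ⊃ 2/5 = 1
q ≡ r = 1/5 ≡ 1/5 = 1
(q ≡ r) ∧ r = 1 ∧ 1/5 = 1/5
((p ∨ r) ⊃ p) ∨ ((q ≡ r) ∧ r) = 1 ∨ 1/5 = 1
q ∨ p = 1/5 ∨ 2/5 = 2/5
(q ∨ p) ∨ r = 2/5 ∨ 1/5 = 2/5
((q ∨ p) ∨ r) ⊃ q = 2/5 ⊃ 1/5 = 1/5
(((p ∨ r) ⊃ p) ∨ ((q ≡ r) ∧ r)) ⊃ (((q ∨ p) ∨ r) ⊃ q) = 1 ⊃ 1/5 = 1/5
¬q = ¬1/5 = 0
¬¬q = ¬0 = 1
¬¬¬q = ¬1 = 0
¬p = ¬2/5 = 0
¬p ⊃ p = 0 ⊃ 2/5 = 1
¬(¬p ⊃ p) = ¬1 = 0
¬¬¬q ⊃ ¬(¬p ⊃ p) = 0 ⊃ 0 = 1
((((p ∨ r) ⊃ p) ∨ ((q ≡ r) ∧ r)) ⊃ (((q ∨ p) ∨ r) ⊃ q)) ⊃ (¬¬¬q ⊃ ¬(¬p ⊃ p)) = 1/5 ⊃ 1 = 1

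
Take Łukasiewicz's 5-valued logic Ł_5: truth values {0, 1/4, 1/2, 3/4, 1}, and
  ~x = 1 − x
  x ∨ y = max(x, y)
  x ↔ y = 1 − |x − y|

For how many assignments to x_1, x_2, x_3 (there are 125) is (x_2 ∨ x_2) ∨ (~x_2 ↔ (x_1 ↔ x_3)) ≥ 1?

48

value 1: 48 assignments (counts)
value 3/4: 52 assignments
value 1/2: 17 assignments
value 1/4: 6 assignments
value 0: 2 assignments
So 48 of the 125 assignments meet the threshold.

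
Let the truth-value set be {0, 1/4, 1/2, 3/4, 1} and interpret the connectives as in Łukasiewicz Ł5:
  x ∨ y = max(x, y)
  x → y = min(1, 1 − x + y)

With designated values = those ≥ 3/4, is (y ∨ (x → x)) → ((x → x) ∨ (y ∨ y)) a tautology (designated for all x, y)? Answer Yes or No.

Yes

At x = 0, y = 1/4, for instance:
x → x = 0 → 0 = 1
y ∨ (x → x) = 1/4 ∨ 1 = 1
x → x = 0 → 0 = 1
y ∨ y = 1/4 ∨ 1/4 = 1/4
(x → x) ∨ (y ∨ y) = 1 ∨ 1/4 = 1
(y ∨ (x → x)) → ((x → x) ∨ (y ∨ y)) = 1 → 1 = 1
and checking the remaining 24 assignments likewise gives ≥ 3/4 in every case.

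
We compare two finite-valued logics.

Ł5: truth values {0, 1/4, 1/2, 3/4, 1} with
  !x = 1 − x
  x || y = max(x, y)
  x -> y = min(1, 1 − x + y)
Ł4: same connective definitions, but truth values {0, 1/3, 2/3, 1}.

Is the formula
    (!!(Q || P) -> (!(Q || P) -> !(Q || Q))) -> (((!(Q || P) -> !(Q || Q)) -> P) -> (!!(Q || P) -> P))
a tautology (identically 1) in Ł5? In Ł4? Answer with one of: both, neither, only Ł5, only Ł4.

both

In Ł5: every assignment gives 1 — tautology.
In Ł4: every assignment gives 1 — tautology.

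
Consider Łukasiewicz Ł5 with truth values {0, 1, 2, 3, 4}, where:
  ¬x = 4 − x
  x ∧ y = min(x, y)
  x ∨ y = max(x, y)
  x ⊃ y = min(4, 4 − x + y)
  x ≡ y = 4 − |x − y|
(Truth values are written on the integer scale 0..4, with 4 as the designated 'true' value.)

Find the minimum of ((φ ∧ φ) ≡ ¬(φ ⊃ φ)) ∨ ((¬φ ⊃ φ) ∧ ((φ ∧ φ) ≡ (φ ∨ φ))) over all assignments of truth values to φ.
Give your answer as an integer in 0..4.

Take φ = 1:
φ ∧ φ = 1 ∧ 1 = 1
φ ⊃ φ = 1 ⊃ 1 = 4
¬(φ ⊃ φ) = ¬4 = 0
(φ ∧ φ) ≡ ¬(φ ⊃ φ) = 1 ≡ 0 = 3
¬φ = ¬1 = 3
¬φ ⊃ φ = 3 ⊃ 1 = 2
φ ∧ φ = 1 ∧ 1 = 1
φ ∨ φ = 1 ∨ 1 = 1
(φ ∧ φ) ≡ (φ ∨ φ) = 1 ≡ 1 = 4
(¬φ ⊃ φ) ∧ ((φ ∧ φ) ≡ (φ ∨ φ)) = 2 ∧ 4 = 2
((φ ∧ φ) ≡ ¬(φ ⊃ φ)) ∨ ((¬φ ⊃ φ) ∧ ((φ ∧ φ) ≡ (φ ∨ φ))) = 3 ∨ 2 = 3
No assignment yields a value below 3, so this is the minimum.

3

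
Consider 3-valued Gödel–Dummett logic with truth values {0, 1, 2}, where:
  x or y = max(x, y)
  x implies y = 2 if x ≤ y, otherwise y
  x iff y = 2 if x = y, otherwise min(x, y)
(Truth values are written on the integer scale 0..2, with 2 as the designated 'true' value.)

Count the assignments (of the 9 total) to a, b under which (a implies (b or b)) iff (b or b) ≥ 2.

6

a = 0, b = 0 ↦ 0  <
a = 0, b = 1 ↦ 1  <
a = 0, b = 2 ↦ 2  ≥
a = 1, b = 0 ↦ 2  ≥
a = 1, b = 1 ↦ 1  <
a = 1, b = 2 ↦ 2  ≥
a = 2, b = 0 ↦ 2  ≥
a = 2, b = 1 ↦ 2  ≥
a = 2, b = 2 ↦ 2  ≥
So 6 of the 9 assignments meet the threshold.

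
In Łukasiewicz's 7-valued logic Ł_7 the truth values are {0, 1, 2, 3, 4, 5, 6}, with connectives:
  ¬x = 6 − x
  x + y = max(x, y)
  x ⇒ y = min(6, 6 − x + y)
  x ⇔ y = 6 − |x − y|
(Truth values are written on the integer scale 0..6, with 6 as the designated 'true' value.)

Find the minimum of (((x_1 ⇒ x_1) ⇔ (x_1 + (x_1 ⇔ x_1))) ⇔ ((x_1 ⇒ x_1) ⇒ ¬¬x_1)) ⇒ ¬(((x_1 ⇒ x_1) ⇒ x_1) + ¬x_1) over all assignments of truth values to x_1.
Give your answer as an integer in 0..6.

0

Take x_1 = 6:
x_1 ⇒ x_1 = 6 ⇒ 6 = 6
x_1 ⇔ x_1 = 6 ⇔ 6 = 6
x_1 + (x_1 ⇔ x_1) = 6 + 6 = 6
(x_1 ⇒ x_1) ⇔ (x_1 + (x_1 ⇔ x_1)) = 6 ⇔ 6 = 6
x_1 ⇒ x_1 = 6 ⇒ 6 = 6
¬x_1 = ¬6 = 0
¬¬x_1 = ¬0 = 6
(x_1 ⇒ x_1) ⇒ ¬¬x_1 = 6 ⇒ 6 = 6
((x_1 ⇒ x_1) ⇔ (x_1 + (x_1 ⇔ x_1))) ⇔ ((x_1 ⇒ x_1) ⇒ ¬¬x_1) = 6 ⇔ 6 = 6
x_1 ⇒ x_1 = 6 ⇒ 6 = 6
(x_1 ⇒ x_1) ⇒ x_1 = 6 ⇒ 6 = 6
¬x_1 = ¬6 = 0
((x_1 ⇒ x_1) ⇒ x_1) + ¬x_1 = 6 + 0 = 6
¬(((x_1 ⇒ x_1) ⇒ x_1) + ¬x_1) = ¬6 = 0
(((x_1 ⇒ x_1) ⇔ (x_1 + (x_1 ⇔ x_1))) ⇔ ((x_1 ⇒ x_1) ⇒ ¬¬x_1)) ⇒ ¬(((x_1 ⇒ x_1) ⇒ x_1) + ¬x_1) = 6 ⇒ 0 = 0
No assignment yields a value below 0, so this is the minimum.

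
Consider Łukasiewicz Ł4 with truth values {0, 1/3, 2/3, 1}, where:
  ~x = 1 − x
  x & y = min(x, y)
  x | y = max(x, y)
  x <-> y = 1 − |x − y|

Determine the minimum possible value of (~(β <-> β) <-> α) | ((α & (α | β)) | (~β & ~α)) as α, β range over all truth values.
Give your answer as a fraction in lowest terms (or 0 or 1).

Take α = 1/3, β = 0:
β <-> β = 0 <-> 0 = 1
~(β <-> β) = ~1 = 0
~(β <-> β) <-> α = 0 <-> 1/3 = 2/3
α | β = 1/3 | 0 = 1/3
α & (α | β) = 1/3 & 1/3 = 1/3
~β = ~0 = 1
~α = ~1/3 = 2/3
~β & ~α = 1 & 2/3 = 2/3
(α & (α | β)) | (~β & ~α) = 1/3 | 2/3 = 2/3
(~(β <-> β) <-> α) | ((α & (α | β)) | (~β & ~α)) = 2/3 | 2/3 = 2/3
No assignment yields a value below 2/3, so this is the minimum.

2/3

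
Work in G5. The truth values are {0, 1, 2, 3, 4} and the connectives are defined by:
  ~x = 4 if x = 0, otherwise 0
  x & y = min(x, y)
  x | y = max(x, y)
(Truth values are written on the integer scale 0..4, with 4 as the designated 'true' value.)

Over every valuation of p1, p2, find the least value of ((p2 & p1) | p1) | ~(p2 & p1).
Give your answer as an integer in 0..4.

1

Take p1 = 1, p2 = 1:
p2 & p1 = 1 & 1 = 1
(p2 & p1) | p1 = 1 | 1 = 1
p2 & p1 = 1 & 1 = 1
~(p2 & p1) = ~1 = 0
((p2 & p1) | p1) | ~(p2 & p1) = 1 | 0 = 1
No assignment yields a value below 1, so this is the minimum.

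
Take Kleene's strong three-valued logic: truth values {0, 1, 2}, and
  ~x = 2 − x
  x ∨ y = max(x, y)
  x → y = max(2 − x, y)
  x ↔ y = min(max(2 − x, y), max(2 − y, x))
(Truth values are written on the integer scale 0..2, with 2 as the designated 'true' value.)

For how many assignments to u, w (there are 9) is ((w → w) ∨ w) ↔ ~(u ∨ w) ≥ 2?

u = 0, w = 0 ↦ 2  ≥
u = 0, w = 1 ↦ 1  <
u = 0, w = 2 ↦ 0  <
u = 1, w = 0 ↦ 1  <
u = 1, w = 1 ↦ 1  <
u = 1, w = 2 ↦ 0  <
u = 2, w = 0 ↦ 0  <
u = 2, w = 1 ↦ 1  <
u = 2, w = 2 ↦ 0  <
So 1 of the 9 assignments meets the threshold.

1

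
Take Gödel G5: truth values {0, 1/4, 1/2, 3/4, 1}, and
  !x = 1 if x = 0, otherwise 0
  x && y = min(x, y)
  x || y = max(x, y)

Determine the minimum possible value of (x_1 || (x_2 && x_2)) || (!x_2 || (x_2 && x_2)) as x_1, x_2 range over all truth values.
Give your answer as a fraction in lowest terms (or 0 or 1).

Take x_1 = 0, x_2 = 1/4:
x_2 && x_2 = 1/4 && 1/4 = 1/4
x_1 || (x_2 && x_2) = 0 || 1/4 = 1/4
!x_2 = !1/4 = 0
x_2 && x_2 = 1/4 && 1/4 = 1/4
!x_2 || (x_2 && x_2) = 0 || 1/4 = 1/4
(x_1 || (x_2 && x_2)) || (!x_2 || (x_2 && x_2)) = 1/4 || 1/4 = 1/4
No assignment yields a value below 1/4, so this is the minimum.

1/4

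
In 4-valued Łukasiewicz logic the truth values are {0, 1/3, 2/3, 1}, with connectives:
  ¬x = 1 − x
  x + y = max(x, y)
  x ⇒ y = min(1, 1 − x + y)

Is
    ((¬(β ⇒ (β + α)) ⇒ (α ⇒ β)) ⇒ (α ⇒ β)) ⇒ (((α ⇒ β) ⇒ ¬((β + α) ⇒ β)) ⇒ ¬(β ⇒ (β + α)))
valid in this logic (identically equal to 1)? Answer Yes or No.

No

Counterexample: take α = 1/3, β = 0.
β + α = 0 + 1/3 = 1/3
β ⇒ (β + α) = 0 ⇒ 1/3 = 1
¬(β ⇒ (β + α)) = ¬1 = 0
α ⇒ β = 1/3 ⇒ 0 = 2/3
¬(β ⇒ (β + α)) ⇒ (α ⇒ β) = 0 ⇒ 2/3 = 1
α ⇒ β = 1/3 ⇒ 0 = 2/3
(¬(β ⇒ (β + α)) ⇒ (α ⇒ β)) ⇒ (α ⇒ β) = 1 ⇒ 2/3 = 2/3
α ⇒ β = 1/3 ⇒ 0 = 2/3
β + α = 0 + 1/3 = 1/3
(β + α) ⇒ β = 1/3 ⇒ 0 = 2/3
¬((β + α) ⇒ β) = ¬2/3 = 1/3
(α ⇒ β) ⇒ ¬((β + α) ⇒ β) = 2/3 ⇒ 1/3 = 2/3
β + α = 0 + 1/3 = 1/3
β ⇒ (β + α) = 0 ⇒ 1/3 = 1
¬(β ⇒ (β + α)) = ¬1 = 0
((α ⇒ β) ⇒ ¬((β + α) ⇒ β)) ⇒ ¬(β ⇒ (β + α)) = 2/3 ⇒ 0 = 1/3
((¬(β ⇒ (β + α)) ⇒ (α ⇒ β)) ⇒ (α ⇒ β)) ⇒ (((α ⇒ β) ⇒ ¬((β + α) ⇒ β)) ⇒ ¬(β ⇒ (β + α))) = 2/3 ⇒ 1/3 = 2/3
This gives 2/3 ≠ 1.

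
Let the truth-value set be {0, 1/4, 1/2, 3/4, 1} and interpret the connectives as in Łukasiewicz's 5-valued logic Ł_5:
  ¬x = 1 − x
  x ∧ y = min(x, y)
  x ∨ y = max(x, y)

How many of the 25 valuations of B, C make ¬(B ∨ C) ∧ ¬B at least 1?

value 1: 1 assignment (counts)
value 3/4: 3 assignments
value 1/2: 5 assignments
value 1/4: 7 assignments
value 0: 9 assignments
So 1 of the 25 assignments meets the threshold.

1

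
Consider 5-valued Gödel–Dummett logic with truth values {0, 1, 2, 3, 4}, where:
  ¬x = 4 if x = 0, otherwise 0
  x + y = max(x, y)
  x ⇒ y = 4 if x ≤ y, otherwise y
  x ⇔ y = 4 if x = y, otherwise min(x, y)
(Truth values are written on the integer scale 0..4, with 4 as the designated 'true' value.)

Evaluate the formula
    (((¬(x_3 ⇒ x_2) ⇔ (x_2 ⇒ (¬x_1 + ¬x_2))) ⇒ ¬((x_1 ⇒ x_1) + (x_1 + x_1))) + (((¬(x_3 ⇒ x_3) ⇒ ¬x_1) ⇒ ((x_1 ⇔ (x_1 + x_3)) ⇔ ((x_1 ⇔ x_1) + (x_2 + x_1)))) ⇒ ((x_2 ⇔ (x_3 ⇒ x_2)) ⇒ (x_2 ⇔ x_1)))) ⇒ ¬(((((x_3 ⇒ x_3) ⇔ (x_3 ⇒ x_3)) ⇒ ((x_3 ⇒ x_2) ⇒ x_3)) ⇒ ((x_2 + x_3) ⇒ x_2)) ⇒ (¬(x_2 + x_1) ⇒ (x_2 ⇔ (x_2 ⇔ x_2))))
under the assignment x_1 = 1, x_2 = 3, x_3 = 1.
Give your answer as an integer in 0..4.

0

x_3 ⇒ x_2 = 1 ⇒ 3 = 4
¬(x_3 ⇒ x_2) = ¬4 = 0
¬x_1 = ¬1 = 0
¬x_2 = ¬3 = 0
¬x_1 + ¬x_2 = 0 + 0 = 0
x_2 ⇒ (¬x_1 + ¬x_2) = 3 ⇒ 0 = 0
¬(x_3 ⇒ x_2) ⇔ (x_2 ⇒ (¬x_1 + ¬x_2)) = 0 ⇔ 0 = 4
x_1 ⇒ x_1 = 1 ⇒ 1 = 4
x_1 + x_1 = 1 + 1 = 1
(x_1 ⇒ x_1) + (x_1 + x_1) = 4 + 1 = 4
¬((x_1 ⇒ x_1) + (x_1 + x_1)) = ¬4 = 0
(¬(x_3 ⇒ x_2) ⇔ (x_2 ⇒ (¬x_1 + ¬x_2))) ⇒ ¬((x_1 ⇒ x_1) + (x_1 + x_1)) = 4 ⇒ 0 = 0
x_3 ⇒ x_3 = 1 ⇒ 1 = 4
¬(x_3 ⇒ x_3) = ¬4 = 0
¬x_1 = ¬1 = 0
¬(x_3 ⇒ x_3) ⇒ ¬x_1 = 0 ⇒ 0 = 4
x_1 + x_3 = 1 + 1 = 1
x_1 ⇔ (x_1 + x_3) = 1 ⇔ 1 = 4
x_1 ⇔ x_1 = 1 ⇔ 1 = 4
x_2 + x_1 = 3 + 1 = 3
(x_1 ⇔ x_1) + (x_2 + x_1) = 4 + 3 = 4
(x_1 ⇔ (x_1 + x_3)) ⇔ ((x_1 ⇔ x_1) + (x_2 + x_1)) = 4 ⇔ 4 = 4
(¬(x_3 ⇒ x_3) ⇒ ¬x_1) ⇒ ((x_1 ⇔ (x_1 + x_3)) ⇔ ((x_1 ⇔ x_1) + (x_2 + x_1))) = 4 ⇒ 4 = 4
x_3 ⇒ x_2 = 1 ⇒ 3 = 4
x_2 ⇔ (x_3 ⇒ x_2) = 3 ⇔ 4 = 3
x_2 ⇔ x_1 = 3 ⇔ 1 = 1
(x_2 ⇔ (x_3 ⇒ x_2)) ⇒ (x_2 ⇔ x_1) = 3 ⇒ 1 = 1
((¬(x_3 ⇒ x_3) ⇒ ¬x_1) ⇒ ((x_1 ⇔ (x_1 + x_3)) ⇔ ((x_1 ⇔ x_1) + (x_2 + x_1)))) ⇒ ((x_2 ⇔ (x_3 ⇒ x_2)) ⇒ (x_2 ⇔ x_1)) = 4 ⇒ 1 = 1
((¬(x_3 ⇒ x_2) ⇔ (x_2 ⇒ (¬x_1 + ¬x_2))) ⇒ ¬((x_1 ⇒ x_1) + (x_1 + x_1))) + (((¬(x_3 ⇒ x_3) ⇒ ¬x_1) ⇒ ((x_1 ⇔ (x_1 + x_3)) ⇔ ((x_1 ⇔ x_1) + (x_2 + x_1)))) ⇒ ((x_2 ⇔ (x_3 ⇒ x_2)) ⇒ (x_2 ⇔ x_1))) = 0 + 1 = 1
x_3 ⇒ x_3 = 1 ⇒ 1 = 4
x_3 ⇒ x_3 = 1 ⇒ 1 = 4
(x_3 ⇒ x_3) ⇔ (x_3 ⇒ x_3) = 4 ⇔ 4 = 4
x_3 ⇒ x_2 = 1 ⇒ 3 = 4
(x_3 ⇒ x_2) ⇒ x_3 = 4 ⇒ 1 = 1
((x_3 ⇒ x_3) ⇔ (x_3 ⇒ x_3)) ⇒ ((x_3 ⇒ x_2) ⇒ x_3) = 4 ⇒ 1 = 1
x_2 + x_3 = 3 + 1 = 3
(x_2 + x_3) ⇒ x_2 = 3 ⇒ 3 = 4
(((x_3 ⇒ x_3) ⇔ (x_3 ⇒ x_3)) ⇒ ((x_3 ⇒ x_2) ⇒ x_3)) ⇒ ((x_2 + x_3) ⇒ x_2) = 1 ⇒ 4 = 4
x_2 + x_1 = 3 + 1 = 3
¬(x_2 + x_1) = ¬3 = 0
x_2 ⇔ x_2 = 3 ⇔ 3 = 4
x_2 ⇔ (x_2 ⇔ x_2) = 3 ⇔ 4 = 3
¬(x_2 + x_1) ⇒ (x_2 ⇔ (x_2 ⇔ x_2)) = 0 ⇒ 3 = 4
((((x_3 ⇒ x_3) ⇔ (x_3 ⇒ x_3)) ⇒ ((x_3 ⇒ x_2) ⇒ x_3)) ⇒ ((x_2 + x_3) ⇒ x_2)) ⇒ (¬(x_2 + x_1) ⇒ (x_2 ⇔ (x_2 ⇔ x_2))) = 4 ⇒ 4 = 4
¬(((((x_3 ⇒ x_3) ⇔ (x_3 ⇒ x_3)) ⇒ ((x_3 ⇒ x_2) ⇒ x_3)) ⇒ ((x_2 + x_3) ⇒ x_2)) ⇒ (¬(x_2 + x_1) ⇒ (x_2 ⇔ (x_2 ⇔ x_2)))) = ¬4 = 0
(((¬(x_3 ⇒ x_2) ⇔ (x_2 ⇒ (¬x_1 + ¬x_2))) ⇒ ¬((x_1 ⇒ x_1) + (x_1 + x_1))) + (((¬(x_3 ⇒ x_3) ⇒ ¬x_1) ⇒ ((x_1 ⇔ (x_1 + x_3)) ⇔ ((x_1 ⇔ x_1) + (x_2 + x_1)))) ⇒ ((x_2 ⇔ (x_3 ⇒ x_2)) ⇒ (x_2 ⇔ x_1)))) ⇒ ¬(((((x_3 ⇒ x_3) ⇔ (x_3 ⇒ x_3)) ⇒ ((x_3 ⇒ x_2) ⇒ x_3)) ⇒ ((x_2 + x_3) ⇒ x_2)) ⇒ (¬(x_2 + x_1) ⇒ (x_2 ⇔ (x_2 ⇔ x_2)))) = 1 ⇒ 0 = 0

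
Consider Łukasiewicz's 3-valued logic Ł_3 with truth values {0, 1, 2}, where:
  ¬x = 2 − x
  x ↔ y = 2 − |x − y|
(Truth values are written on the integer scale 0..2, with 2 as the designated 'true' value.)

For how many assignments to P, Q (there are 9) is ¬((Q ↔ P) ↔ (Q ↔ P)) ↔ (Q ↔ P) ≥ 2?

2

P = 0, Q = 0 ↦ 0  <
P = 0, Q = 1 ↦ 1  <
P = 0, Q = 2 ↦ 2  ≥
P = 1, Q = 0 ↦ 1  <
P = 1, Q = 1 ↦ 0  <
P = 1, Q = 2 ↦ 1  <
P = 2, Q = 0 ↦ 2  ≥
P = 2, Q = 1 ↦ 1  <
P = 2, Q = 2 ↦ 0  <
So 2 of the 9 assignments meet the threshold.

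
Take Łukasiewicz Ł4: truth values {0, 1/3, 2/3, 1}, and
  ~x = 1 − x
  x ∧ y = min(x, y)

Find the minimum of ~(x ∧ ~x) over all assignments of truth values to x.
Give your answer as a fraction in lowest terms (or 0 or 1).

Take x = 1/3:
~x = ~1/3 = 2/3
x ∧ ~x = 1/3 ∧ 2/3 = 1/3
~(x ∧ ~x) = ~1/3 = 2/3
No assignment yields a value below 2/3, so this is the minimum.

2/3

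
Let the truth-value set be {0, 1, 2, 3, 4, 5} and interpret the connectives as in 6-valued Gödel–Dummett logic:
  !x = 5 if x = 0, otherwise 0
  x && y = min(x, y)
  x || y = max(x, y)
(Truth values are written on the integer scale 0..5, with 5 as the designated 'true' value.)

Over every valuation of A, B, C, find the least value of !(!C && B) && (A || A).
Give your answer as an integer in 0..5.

0

Take A = 0, B = 0, C = 0:
!C = !0 = 5
!C && B = 5 && 0 = 0
!(!C && B) = !0 = 5
A || A = 0 || 0 = 0
!(!C && B) && (A || A) = 5 && 0 = 0
No assignment yields a value below 0, so this is the minimum.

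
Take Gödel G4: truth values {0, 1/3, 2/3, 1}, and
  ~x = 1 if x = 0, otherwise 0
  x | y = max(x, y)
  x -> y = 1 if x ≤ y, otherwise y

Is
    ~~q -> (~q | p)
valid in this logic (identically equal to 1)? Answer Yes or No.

Counterexample: take p = 0, q = 1/3.
~q = ~1/3 = 0
~~q = ~0 = 1
~q = ~1/3 = 0
~q | p = 0 | 0 = 0
~~q -> (~q | p) = 1 -> 0 = 0
This gives 0 ≠ 1.

No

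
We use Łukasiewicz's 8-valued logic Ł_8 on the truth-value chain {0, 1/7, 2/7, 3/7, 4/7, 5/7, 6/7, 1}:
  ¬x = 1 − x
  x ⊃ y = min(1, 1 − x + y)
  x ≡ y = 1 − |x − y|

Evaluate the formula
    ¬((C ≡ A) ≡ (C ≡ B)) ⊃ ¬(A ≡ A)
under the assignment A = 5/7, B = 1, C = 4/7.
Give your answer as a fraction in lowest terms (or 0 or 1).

5/7

C ≡ A = 4/7 ≡ 5/7 = 6/7
C ≡ B = 4/7 ≡ 1 = 4/7
(C ≡ A) ≡ (C ≡ B) = 6/7 ≡ 4/7 = 5/7
¬((C ≡ A) ≡ (C ≡ B)) = ¬5/7 = 2/7
A ≡ A = 5/7 ≡ 5/7 = 1
¬(A ≡ A) = ¬1 = 0
¬((C ≡ A) ≡ (C ≡ B)) ⊃ ¬(A ≡ A) = 2/7 ⊃ 0 = 5/7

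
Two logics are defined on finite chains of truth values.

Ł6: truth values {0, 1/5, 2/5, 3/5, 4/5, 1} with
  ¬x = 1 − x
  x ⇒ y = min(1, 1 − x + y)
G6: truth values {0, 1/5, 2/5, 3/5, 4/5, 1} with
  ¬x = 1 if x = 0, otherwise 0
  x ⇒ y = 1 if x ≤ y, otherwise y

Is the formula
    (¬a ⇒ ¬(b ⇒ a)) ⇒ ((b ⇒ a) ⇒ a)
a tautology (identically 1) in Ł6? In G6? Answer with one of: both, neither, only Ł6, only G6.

In Ł6: every assignment gives 1 — tautology.
In G6: at a = 1/5, b = 0 the value is 1/5 — not a tautology.

only Ł6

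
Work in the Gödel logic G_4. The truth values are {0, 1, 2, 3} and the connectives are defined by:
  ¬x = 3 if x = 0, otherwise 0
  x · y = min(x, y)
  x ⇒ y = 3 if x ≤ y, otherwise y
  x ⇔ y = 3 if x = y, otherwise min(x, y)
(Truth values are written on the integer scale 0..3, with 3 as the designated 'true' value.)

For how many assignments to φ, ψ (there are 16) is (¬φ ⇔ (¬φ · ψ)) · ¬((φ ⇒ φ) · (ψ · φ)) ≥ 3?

4

φ = 0, ψ = 0 ↦ 0  <
φ = 0, ψ = 1 ↦ 1  <
φ = 0, ψ = 2 ↦ 2  <
φ = 0, ψ = 3 ↦ 3  ≥
φ = 1, ψ = 0 ↦ 3  ≥
φ = 1, ψ = 1 ↦ 0  <
φ = 1, ψ = 2 ↦ 0  <
φ = 1, ψ = 3 ↦ 0  <
φ = 2, ψ = 0 ↦ 3  ≥
φ = 2, ψ = 1 ↦ 0  <
φ = 2, ψ = 2 ↦ 0  <
φ = 2, ψ = 3 ↦ 0  <
φ = 3, ψ = 0 ↦ 3  ≥
φ = 3, ψ = 1 ↦ 0  <
φ = 3, ψ = 2 ↦ 0  <
φ = 3, ψ = 3 ↦ 0  <
So 4 of the 16 assignments meet the threshold.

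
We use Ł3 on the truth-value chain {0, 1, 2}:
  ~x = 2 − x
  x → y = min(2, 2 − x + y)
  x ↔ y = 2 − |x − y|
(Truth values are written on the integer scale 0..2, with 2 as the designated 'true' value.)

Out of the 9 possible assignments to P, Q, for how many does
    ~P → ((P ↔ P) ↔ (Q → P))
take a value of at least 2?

P = 0, Q = 0 ↦ 2  ≥
P = 0, Q = 1 ↦ 1  <
P = 0, Q = 2 ↦ 0  <
P = 1, Q = 0 ↦ 2  ≥
P = 1, Q = 1 ↦ 2  ≥
P = 1, Q = 2 ↦ 2  ≥
P = 2, Q = 0 ↦ 2  ≥
P = 2, Q = 1 ↦ 2  ≥
P = 2, Q = 2 ↦ 2  ≥
So 7 of the 9 assignments meet the threshold.

7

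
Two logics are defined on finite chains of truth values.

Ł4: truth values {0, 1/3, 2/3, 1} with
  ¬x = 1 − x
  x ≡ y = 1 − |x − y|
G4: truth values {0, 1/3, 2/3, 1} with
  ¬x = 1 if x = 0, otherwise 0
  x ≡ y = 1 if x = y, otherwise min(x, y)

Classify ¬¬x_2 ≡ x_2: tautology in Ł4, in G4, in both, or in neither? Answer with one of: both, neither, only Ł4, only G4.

only Ł4

In Ł4: every assignment gives 1 — tautology.
In G4: at x_2 = 1/3 the value is 1/3 — not a tautology.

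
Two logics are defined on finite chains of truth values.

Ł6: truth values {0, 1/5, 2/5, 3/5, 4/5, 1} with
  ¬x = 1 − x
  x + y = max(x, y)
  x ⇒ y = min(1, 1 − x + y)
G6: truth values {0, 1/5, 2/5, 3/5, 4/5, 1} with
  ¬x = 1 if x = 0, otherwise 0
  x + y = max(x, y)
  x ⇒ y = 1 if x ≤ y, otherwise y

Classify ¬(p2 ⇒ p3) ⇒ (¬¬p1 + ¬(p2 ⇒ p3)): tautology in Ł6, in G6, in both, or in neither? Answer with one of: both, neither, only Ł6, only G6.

both

In Ł6: every assignment gives 1 — tautology.
In G6: every assignment gives 1 — tautology.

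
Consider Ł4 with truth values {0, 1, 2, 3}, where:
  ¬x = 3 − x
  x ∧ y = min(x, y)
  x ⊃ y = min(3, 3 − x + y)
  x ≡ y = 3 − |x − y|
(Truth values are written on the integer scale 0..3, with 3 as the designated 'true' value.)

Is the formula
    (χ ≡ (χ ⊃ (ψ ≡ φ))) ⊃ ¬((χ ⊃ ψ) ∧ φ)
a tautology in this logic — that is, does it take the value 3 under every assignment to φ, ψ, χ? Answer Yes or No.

Counterexample: take φ = 1, ψ = 1, χ = 3.
ψ ≡ φ = 1 ≡ 1 = 3
χ ⊃ (ψ ≡ φ) = 3 ⊃ 3 = 3
χ ≡ (χ ⊃ (ψ ≡ φ)) = 3 ≡ 3 = 3
χ ⊃ ψ = 3 ⊃ 1 = 1
(χ ⊃ ψ) ∧ φ = 1 ∧ 1 = 1
¬((χ ⊃ ψ) ∧ φ) = ¬1 = 2
(χ ≡ (χ ⊃ (ψ ≡ φ))) ⊃ ¬((χ ⊃ ψ) ∧ φ) = 3 ⊃ 2 = 2
This gives 2 ≠ 3.

No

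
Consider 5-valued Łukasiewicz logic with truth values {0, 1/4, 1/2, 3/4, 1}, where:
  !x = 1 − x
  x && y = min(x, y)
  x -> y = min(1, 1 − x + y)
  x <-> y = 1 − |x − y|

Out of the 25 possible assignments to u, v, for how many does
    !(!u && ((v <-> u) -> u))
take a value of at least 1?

6

value 1: 6 assignments (counts)
value 3/4: 7 assignments
value 1/2: 8 assignments
value 1/4: 3 assignments
value 0: 1 assignment
So 6 of the 25 assignments meet the threshold.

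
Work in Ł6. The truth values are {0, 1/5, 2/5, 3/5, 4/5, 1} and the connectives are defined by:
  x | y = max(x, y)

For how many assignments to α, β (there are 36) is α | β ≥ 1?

value 1: 11 assignments (counts)
value 4/5: 9 assignments
value 3/5: 7 assignments
value 2/5: 5 assignments
value 1/5: 3 assignments
value 0: 1 assignment
So 11 of the 36 assignments meet the threshold.

11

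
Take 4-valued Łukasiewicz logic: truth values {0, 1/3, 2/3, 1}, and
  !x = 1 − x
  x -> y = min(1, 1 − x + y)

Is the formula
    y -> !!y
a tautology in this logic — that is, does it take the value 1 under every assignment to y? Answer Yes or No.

y = 0 ↦ 1
y = 1/3 ↦ 1
y = 2/3 ↦ 1
y = 1 ↦ 1
Every assignment gives a value ≥ 1.

Yes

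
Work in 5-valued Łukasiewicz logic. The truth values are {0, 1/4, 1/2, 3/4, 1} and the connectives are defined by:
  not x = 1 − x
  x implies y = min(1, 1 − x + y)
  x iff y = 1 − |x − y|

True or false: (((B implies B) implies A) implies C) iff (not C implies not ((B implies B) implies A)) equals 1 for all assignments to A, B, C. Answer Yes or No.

Yes

At A = 1, B = 0, C = 3/4, for instance:
B implies B = 0 implies 0 = 1
(B implies B) implies A = 1 implies 1 = 1
((B implies B) implies A) implies C = 1 implies 3/4 = 3/4
not C = not 3/4 = 1/4
not ((B implies B) implies A) = not 1 = 0
not C implies not ((B implies B) implies A) = 1/4 implies 0 = 3/4
(((B implies B) implies A) implies C) iff (not C implies not ((B implies B) implies A)) = 3/4 iff 3/4 = 1
and checking the remaining 124 assignments likewise gives ≥ 1 in every case.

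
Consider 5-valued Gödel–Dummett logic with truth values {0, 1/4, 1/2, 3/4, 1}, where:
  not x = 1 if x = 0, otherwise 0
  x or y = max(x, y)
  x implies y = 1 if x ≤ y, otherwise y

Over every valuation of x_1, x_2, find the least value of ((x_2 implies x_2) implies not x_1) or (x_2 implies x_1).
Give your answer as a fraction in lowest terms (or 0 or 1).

1/4

Take x_1 = 1/4, x_2 = 1/2:
x_2 implies x_2 = 1/2 implies 1/2 = 1
not x_1 = not 1/4 = 0
(x_2 implies x_2) implies not x_1 = 1 implies 0 = 0
x_2 implies x_1 = 1/2 implies 1/4 = 1/4
((x_2 implies x_2) implies not x_1) or (x_2 implies x_1) = 0 or 1/4 = 1/4
No assignment yields a value below 1/4, so this is the minimum.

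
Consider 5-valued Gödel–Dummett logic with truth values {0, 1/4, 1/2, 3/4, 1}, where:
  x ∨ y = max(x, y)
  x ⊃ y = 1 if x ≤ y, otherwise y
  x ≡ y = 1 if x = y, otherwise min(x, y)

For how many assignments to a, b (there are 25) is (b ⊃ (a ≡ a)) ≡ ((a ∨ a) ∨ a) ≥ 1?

value 1: 5 assignments (counts)
value 3/4: 5 assignments
value 1/2: 5 assignments
value 1/4: 5 assignments
value 0: 5 assignments
So 5 of the 25 assignments meet the threshold.

5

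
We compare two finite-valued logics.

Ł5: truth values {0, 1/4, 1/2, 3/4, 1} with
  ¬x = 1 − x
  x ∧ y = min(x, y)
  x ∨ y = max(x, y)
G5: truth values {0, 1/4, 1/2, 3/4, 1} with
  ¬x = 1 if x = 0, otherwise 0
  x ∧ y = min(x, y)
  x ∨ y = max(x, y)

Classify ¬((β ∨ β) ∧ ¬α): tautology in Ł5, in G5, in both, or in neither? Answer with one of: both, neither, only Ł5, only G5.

In Ł5: at α = 0, β = 1/4 the value is 3/4 — not a tautology.
In G5: at α = 0, β = 1/4 the value is 0 — not a tautology.

neither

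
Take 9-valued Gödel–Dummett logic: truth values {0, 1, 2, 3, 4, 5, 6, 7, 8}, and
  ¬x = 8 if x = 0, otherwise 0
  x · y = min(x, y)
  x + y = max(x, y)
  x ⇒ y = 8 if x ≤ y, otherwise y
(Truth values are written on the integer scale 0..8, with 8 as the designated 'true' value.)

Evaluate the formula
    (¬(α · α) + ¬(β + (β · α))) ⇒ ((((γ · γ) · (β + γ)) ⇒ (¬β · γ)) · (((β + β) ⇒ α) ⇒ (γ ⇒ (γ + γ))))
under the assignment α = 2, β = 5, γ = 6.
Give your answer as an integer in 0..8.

α · α = 2 · 2 = 2
¬(α · α) = ¬2 = 0
β · α = 5 · 2 = 2
β + (β · α) = 5 + 2 = 5
¬(β + (β · α)) = ¬5 = 0
¬(α · α) + ¬(β + (β · α)) = 0 + 0 = 0
γ · γ = 6 · 6 = 6
β + γ = 5 + 6 = 6
(γ · γ) · (β + γ) = 6 · 6 = 6
¬β = ¬5 = 0
¬β · γ = 0 · 6 = 0
((γ · γ) · (β + γ)) ⇒ (¬β · γ) = 6 ⇒ 0 = 0
β + β = 5 + 5 = 5
(β + β) ⇒ α = 5 ⇒ 2 = 2
γ + γ = 6 + 6 = 6
γ ⇒ (γ + γ) = 6 ⇒ 6 = 8
((β + β) ⇒ α) ⇒ (γ ⇒ (γ + γ)) = 2 ⇒ 8 = 8
(((γ · γ) · (β + γ)) ⇒ (¬β · γ)) · (((β + β) ⇒ α) ⇒ (γ ⇒ (γ + γ))) = 0 · 8 = 0
(¬(α · α) + ¬(β + (β · α))) ⇒ ((((γ · γ) · (β + γ)) ⇒ (¬β · γ)) · (((β + β) ⇒ α) ⇒ (γ ⇒ (γ + γ)))) = 0 ⇒ 0 = 8

8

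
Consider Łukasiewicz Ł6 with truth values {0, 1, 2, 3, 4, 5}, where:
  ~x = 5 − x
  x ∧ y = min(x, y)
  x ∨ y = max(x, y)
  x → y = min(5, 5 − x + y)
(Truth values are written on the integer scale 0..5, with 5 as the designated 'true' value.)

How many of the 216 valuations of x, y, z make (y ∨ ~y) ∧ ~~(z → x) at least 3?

value 5: 42 assignments (counts)
value 4: 62 assignments (counts)
value 3: 76 assignments (counts)
value 2: 18 assignments
value 1: 12 assignments
value 0: 6 assignments
So 180 of the 216 assignments meet the threshold.

180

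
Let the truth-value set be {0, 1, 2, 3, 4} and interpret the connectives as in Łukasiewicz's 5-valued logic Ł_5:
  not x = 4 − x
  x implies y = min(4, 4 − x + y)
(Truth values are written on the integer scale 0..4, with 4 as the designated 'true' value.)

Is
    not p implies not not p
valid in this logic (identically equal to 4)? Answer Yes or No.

No

Counterexample: take p = 0.
not p = not 0 = 4
not p = not 0 = 4
not not p = not 4 = 0
not p implies not not p = 4 implies 0 = 0
This gives 0 ≠ 4.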